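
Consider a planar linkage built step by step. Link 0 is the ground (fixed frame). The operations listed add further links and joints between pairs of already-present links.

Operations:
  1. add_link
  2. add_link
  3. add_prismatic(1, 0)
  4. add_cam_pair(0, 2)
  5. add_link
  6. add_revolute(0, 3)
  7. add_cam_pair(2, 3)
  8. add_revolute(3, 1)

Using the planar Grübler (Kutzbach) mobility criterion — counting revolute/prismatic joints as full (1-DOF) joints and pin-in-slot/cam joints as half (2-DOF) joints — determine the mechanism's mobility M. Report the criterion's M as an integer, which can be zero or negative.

M = 1

[1;0;0] (link 0 is ground)
L+ [2;0;0]
L+ [3;0;0]
P(1,0)∈J1 [3;1;0]
C(0,2)∈J2 [3;1;1]
L+ [4;1;1]
R(0,3)∈J1 [4;2;1]
C(2,3)∈J2 [4;2;2]
R(3,1)∈J1 [4;3;2]
mobility = 9 − 6 − 2 = 1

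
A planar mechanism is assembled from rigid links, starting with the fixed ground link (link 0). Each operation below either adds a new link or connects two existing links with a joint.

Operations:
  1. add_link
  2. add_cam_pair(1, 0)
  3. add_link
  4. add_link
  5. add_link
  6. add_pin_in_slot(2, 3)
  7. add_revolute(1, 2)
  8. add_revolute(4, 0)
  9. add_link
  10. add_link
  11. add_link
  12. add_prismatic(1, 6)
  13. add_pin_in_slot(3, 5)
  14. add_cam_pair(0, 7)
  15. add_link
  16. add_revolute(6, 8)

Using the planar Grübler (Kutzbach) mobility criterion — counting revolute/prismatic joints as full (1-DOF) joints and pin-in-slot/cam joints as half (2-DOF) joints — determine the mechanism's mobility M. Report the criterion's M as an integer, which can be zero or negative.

M = 12

(L,J1,J2)=(1,0,0); link0 fixed
link1: (2,0,0)
C 1-0 [J2]: (2,0,1)
link2: (3,0,1)
link3: (4,0,1)
link4: (5,0,1)
PS 2-3 [J2]: (5,0,2)
R 1-2 [J1]: (5,1,2)
R 4-0 [J1]: (5,2,2)
link5: (6,2,2)
link6: (7,2,2)
link7: (8,2,2)
P 1-6 [J1]: (8,3,2)
PS 3-5 [J2]: (8,3,3)
C 0-7 [J2]: (8,3,4)
link8: (9,3,4)
R 6-8 [J1]: (9,4,4)
Grübler: 3·8 − 2·4 − 4 = 12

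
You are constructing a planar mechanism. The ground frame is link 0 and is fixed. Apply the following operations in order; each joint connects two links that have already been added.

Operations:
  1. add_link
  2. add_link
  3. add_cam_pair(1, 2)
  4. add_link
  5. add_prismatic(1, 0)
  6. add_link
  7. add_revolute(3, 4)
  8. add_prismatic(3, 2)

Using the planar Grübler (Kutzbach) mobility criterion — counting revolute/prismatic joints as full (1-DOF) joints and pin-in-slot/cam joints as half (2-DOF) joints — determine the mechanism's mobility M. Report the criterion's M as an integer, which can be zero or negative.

link 0 = ground. State L|J1|J2 = 1|0|0
+link1  2|0|0
+link2  3|0|0
C(1,2) f=2→J2  3|0|1
+link3  4|0|1
P(1,0) f=1→J1  4|1|1
+link4  5|1|1
R(3,4) f=1→J1  5|2|1
P(3,2) f=1→J1  5|3|1
M = 3(5−1)−2·3−1 = 12−6−1 = 5

M = 5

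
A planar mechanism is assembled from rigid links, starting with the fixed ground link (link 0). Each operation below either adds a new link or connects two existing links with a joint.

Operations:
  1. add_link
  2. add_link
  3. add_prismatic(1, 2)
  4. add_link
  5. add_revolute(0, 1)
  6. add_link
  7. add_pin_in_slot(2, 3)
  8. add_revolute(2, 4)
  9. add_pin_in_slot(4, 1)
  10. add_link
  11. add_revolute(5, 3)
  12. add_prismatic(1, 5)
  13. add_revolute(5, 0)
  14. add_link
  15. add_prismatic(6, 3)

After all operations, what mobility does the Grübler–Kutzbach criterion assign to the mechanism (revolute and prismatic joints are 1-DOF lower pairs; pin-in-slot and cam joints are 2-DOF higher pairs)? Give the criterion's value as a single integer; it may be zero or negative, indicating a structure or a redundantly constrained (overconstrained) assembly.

L=1 J1=0 J2=0
add link → L=2 J1=0 J2=0
add link → L=3 J1=0 J2=0
P@1,2 dof=1 J1 → L=3 J1=1 J2=0
add link → L=4 J1=1 J2=0
R@0,1 dof=1 J1 → L=4 J1=2 J2=0
add link → L=5 J1=2 J2=0
PS@2,3 dof=2 J2 → L=5 J1=2 J2=1
R@2,4 dof=1 J1 → L=5 J1=3 J2=1
PS@4,1 dof=2 J2 → L=5 J1=3 J2=2
add link → L=6 J1=3 J2=2
R@5,3 dof=1 J1 → L=6 J1=4 J2=2
P@1,5 dof=1 J1 → L=6 J1=5 J2=2
R@5,0 dof=1 J1 → L=6 J1=6 J2=2
add link → L=7 J1=6 J2=2
P@6,3 dof=1 J1 → L=7 J1=7 J2=2
M=3(L−1)−2J1−J2=3·6−2·7−2=2

M = 2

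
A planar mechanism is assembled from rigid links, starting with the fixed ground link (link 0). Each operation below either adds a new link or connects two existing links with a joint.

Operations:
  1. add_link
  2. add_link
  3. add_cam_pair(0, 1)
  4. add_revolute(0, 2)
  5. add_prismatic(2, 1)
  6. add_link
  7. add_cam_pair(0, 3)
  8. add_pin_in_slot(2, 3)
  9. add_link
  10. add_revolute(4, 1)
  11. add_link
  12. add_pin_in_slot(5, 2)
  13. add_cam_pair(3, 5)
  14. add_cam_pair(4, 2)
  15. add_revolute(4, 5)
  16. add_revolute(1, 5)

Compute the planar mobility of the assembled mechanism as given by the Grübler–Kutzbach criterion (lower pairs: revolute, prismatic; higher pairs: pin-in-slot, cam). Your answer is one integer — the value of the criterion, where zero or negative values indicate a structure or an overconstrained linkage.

link 0 = ground. State L|J1|J2 = 1|0|0
+link1  2|0|0
+link2  3|0|0
C(0,1) f=2→J2  3|0|1
R(0,2) f=1→J1  3|1|1
P(2,1) f=1→J1  3|2|1
+link3  4|2|1
C(0,3) f=2→J2  4|2|2
PS(2,3) f=2→J2  4|2|3
+link4  5|2|3
R(4,1) f=1→J1  5|3|3
+link5  6|3|3
PS(5,2) f=2→J2  6|3|4
C(3,5) f=2→J2  6|3|5
C(4,2) f=2→J2  6|3|6
R(4,5) f=1→J1  6|4|6
R(1,5) f=1→J1  6|5|6
M = 3(6−1)−2·5−6 = 15−10−6 = -1

M = -1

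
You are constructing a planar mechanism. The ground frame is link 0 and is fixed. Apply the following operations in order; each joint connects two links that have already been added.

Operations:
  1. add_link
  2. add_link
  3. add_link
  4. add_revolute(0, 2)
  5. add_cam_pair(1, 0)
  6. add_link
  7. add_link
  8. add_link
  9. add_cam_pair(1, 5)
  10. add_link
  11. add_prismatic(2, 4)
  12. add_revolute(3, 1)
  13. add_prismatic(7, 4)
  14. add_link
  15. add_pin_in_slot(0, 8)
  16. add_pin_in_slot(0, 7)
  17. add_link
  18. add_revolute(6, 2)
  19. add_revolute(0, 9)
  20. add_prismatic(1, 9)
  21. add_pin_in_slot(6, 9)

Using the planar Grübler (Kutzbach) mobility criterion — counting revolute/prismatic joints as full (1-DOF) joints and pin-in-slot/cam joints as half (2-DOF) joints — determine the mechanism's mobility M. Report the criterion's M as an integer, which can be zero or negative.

M = 8

ground; <1,0,0>
#1 <2,0,0>
#2 <3,0,0>
#3 <4,0,0>
R:0↔2 J1 <4,1,0>
C:1↔0 J2 <4,1,1>
#4 <5,1,1>
#5 <6,1,1>
#6 <7,1,1>
C:1↔5 J2 <7,1,2>
#7 <8,1,2>
P:2↔4 J1 <8,2,2>
R:3↔1 J1 <8,3,2>
P:7↔4 J1 <8,4,2>
#8 <9,4,2>
PS:0↔8 J2 <9,4,3>
PS:0↔7 J2 <9,4,4>
#9 <10,4,4>
R:6↔2 J1 <10,5,4>
R:0↔9 J1 <10,6,4>
P:1↔9 J1 <10,7,4>
PS:6↔9 J2 <10,7,5>
3×9 − 2×7 − 1×5 = 8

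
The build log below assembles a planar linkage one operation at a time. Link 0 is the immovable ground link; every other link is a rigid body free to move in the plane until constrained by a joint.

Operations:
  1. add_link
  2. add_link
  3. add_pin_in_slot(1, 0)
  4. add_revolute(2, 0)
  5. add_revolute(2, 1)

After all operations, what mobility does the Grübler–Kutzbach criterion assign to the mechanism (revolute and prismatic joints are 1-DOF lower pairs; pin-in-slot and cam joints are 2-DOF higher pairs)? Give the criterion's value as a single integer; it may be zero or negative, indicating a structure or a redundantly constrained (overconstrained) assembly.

M = 1

ground; <1,0,0>
#1 <2,0,0>
#2 <3,0,0>
PS:1↔0 J2 <3,0,1>
R:2↔0 J1 <3,1,1>
R:2↔1 J1 <3,2,1>
3×2 − 2×2 − 1×1 = 1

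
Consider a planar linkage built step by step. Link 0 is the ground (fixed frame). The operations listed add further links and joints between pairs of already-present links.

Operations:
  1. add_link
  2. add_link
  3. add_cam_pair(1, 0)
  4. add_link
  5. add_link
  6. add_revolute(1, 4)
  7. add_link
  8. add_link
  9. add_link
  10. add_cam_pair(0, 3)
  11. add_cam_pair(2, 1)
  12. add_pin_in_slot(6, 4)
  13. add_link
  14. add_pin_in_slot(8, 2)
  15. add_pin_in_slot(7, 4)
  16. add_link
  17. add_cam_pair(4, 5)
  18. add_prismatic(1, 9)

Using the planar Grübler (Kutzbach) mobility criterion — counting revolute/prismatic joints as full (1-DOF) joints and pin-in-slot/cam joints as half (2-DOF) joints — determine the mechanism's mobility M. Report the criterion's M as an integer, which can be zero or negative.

M = 16

link 0 = ground. State L|J1|J2 = 1|0|0
+link1  2|0|0
+link2  3|0|0
C(1,0) f=2→J2  3|0|1
+link3  4|0|1
+link4  5|0|1
R(1,4) f=1→J1  5|1|1
+link5  6|1|1
+link6  7|1|1
+link7  8|1|1
C(0,3) f=2→J2  8|1|2
C(2,1) f=2→J2  8|1|3
PS(6,4) f=2→J2  8|1|4
+link8  9|1|4
PS(8,2) f=2→J2  9|1|5
PS(7,4) f=2→J2  9|1|6
+link9  10|1|6
C(4,5) f=2→J2  10|1|7
P(1,9) f=1→J1  10|2|7
M = 3(10−1)−2·2−7 = 27−4−7 = 16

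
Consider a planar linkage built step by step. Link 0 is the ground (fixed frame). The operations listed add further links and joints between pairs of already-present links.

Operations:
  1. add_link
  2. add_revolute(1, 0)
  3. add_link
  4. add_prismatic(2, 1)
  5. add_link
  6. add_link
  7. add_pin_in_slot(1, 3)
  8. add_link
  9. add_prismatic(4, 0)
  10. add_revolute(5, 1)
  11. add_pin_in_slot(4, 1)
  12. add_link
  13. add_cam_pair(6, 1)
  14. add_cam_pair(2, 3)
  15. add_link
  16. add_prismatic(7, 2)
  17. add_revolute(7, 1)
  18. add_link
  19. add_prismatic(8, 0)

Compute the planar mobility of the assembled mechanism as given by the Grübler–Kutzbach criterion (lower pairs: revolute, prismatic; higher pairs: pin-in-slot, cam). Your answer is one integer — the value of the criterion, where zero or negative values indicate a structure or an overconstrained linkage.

M = 6

ground; <1,0,0>
#1 <2,0,0>
R:1↔0 J1 <2,1,0>
#2 <3,1,0>
P:2↔1 J1 <3,2,0>
#3 <4,2,0>
#4 <5,2,0>
PS:1↔3 J2 <5,2,1>
#5 <6,2,1>
P:4↔0 J1 <6,3,1>
R:5↔1 J1 <6,4,1>
PS:4↔1 J2 <6,4,2>
#6 <7,4,2>
C:6↔1 J2 <7,4,3>
C:2↔3 J2 <7,4,4>
#7 <8,4,4>
P:7↔2 J1 <8,5,4>
R:7↔1 J1 <8,6,4>
#8 <9,6,4>
P:8↔0 J1 <9,7,4>
3×8 − 2×7 − 1×4 = 6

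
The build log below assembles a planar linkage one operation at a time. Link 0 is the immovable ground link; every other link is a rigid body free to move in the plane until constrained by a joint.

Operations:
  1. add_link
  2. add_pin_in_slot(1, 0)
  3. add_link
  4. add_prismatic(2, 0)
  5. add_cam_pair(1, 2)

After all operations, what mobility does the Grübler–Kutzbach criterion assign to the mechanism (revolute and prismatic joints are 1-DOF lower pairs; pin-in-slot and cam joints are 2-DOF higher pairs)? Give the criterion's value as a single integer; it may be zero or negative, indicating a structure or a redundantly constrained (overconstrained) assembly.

L=1 J1=0 J2=0
add link → L=2 J1=0 J2=0
PS@1,0 dof=2 J2 → L=2 J1=0 J2=1
add link → L=3 J1=0 J2=1
P@2,0 dof=1 J1 → L=3 J1=1 J2=1
C@1,2 dof=2 J2 → L=3 J1=1 J2=2
M=3(L−1)−2J1−J2=3·2−2·1−2=2

M = 2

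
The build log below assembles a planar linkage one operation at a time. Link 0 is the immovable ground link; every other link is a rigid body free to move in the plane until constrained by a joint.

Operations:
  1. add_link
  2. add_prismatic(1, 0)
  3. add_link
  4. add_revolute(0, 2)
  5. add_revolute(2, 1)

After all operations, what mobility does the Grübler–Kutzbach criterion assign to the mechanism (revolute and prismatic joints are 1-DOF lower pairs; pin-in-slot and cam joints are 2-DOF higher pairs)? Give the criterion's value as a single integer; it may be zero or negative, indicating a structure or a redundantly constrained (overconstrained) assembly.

M = 0

link 0 = ground. State L|J1|J2 = 1|0|0
+link1  2|0|0
P(1,0) f=1→J1  2|1|0
+link2  3|1|0
R(0,2) f=1→J1  3|2|0
R(2,1) f=1→J1  3|3|0
M = 3(3−1)−2·3−0 = 6−6−0 = 0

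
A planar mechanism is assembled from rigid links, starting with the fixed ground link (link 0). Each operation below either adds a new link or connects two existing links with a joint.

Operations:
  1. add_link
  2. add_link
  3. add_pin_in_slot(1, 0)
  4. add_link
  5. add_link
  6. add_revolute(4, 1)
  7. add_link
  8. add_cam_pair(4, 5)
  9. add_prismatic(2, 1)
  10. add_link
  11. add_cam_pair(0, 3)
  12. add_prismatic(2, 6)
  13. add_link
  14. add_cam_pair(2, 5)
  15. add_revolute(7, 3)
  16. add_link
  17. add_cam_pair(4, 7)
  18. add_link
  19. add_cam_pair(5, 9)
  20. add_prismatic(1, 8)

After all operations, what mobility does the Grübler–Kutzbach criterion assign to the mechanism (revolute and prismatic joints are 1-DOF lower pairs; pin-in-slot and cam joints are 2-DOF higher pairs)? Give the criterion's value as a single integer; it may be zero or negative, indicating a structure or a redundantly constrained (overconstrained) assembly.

ground; <1,0,0>
#1 <2,0,0>
#2 <3,0,0>
PS:1↔0 J2 <3,0,1>
#3 <4,0,1>
#4 <5,0,1>
R:4↔1 J1 <5,1,1>
#5 <6,1,1>
C:4↔5 J2 <6,1,2>
P:2↔1 J1 <6,2,2>
#6 <7,2,2>
C:0↔3 J2 <7,2,3>
P:2↔6 J1 <7,3,3>
#7 <8,3,3>
C:2↔5 J2 <8,3,4>
R:7↔3 J1 <8,4,4>
#8 <9,4,4>
C:4↔7 J2 <9,4,5>
#9 <10,4,5>
C:5↔9 J2 <10,4,6>
P:1↔8 J1 <10,5,6>
3×9 − 2×5 − 1×6 = 11

M = 11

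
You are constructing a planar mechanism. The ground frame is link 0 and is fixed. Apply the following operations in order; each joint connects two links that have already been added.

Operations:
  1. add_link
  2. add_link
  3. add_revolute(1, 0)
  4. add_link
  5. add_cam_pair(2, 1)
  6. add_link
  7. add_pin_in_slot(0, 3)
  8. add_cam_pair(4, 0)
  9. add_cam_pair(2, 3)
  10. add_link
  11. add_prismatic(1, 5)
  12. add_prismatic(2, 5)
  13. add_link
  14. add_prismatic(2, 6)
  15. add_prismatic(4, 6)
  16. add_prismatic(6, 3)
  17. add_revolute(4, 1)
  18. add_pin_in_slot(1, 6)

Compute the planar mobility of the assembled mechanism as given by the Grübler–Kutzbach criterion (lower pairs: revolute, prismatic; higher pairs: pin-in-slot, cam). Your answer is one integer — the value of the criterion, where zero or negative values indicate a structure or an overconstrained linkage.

link 0 = ground. State L|J1|J2 = 1|0|0
+link1  2|0|0
+link2  3|0|0
R(1,0) f=1→J1  3|1|0
+link3  4|1|0
C(2,1) f=2→J2  4|1|1
+link4  5|1|1
PS(0,3) f=2→J2  5|1|2
C(4,0) f=2→J2  5|1|3
C(2,3) f=2→J2  5|1|4
+link5  6|1|4
P(1,5) f=1→J1  6|2|4
P(2,5) f=1→J1  6|3|4
+link6  7|3|4
P(2,6) f=1→J1  7|4|4
P(4,6) f=1→J1  7|5|4
P(6,3) f=1→J1  7|6|4
R(4,1) f=1→J1  7|7|4
PS(1,6) f=2→J2  7|7|5
M = 3(7−1)−2·7−5 = 18−14−5 = -1

M = -1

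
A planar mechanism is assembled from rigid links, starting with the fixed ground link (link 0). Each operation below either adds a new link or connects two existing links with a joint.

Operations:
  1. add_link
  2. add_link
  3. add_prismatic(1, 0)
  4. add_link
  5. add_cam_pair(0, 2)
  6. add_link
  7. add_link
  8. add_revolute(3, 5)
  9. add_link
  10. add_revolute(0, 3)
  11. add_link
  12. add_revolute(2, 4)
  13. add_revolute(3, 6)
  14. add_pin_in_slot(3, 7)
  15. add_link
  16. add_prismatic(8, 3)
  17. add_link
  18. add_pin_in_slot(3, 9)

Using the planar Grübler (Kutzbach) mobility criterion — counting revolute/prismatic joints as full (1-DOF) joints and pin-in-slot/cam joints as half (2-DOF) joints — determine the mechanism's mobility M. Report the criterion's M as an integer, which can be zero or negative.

[1;0;0] (link 0 is ground)
L+ [2;0;0]
L+ [3;0;0]
P(1,0)∈J1 [3;1;0]
L+ [4;1;0]
C(0,2)∈J2 [4;1;1]
L+ [5;1;1]
L+ [6;1;1]
R(3,5)∈J1 [6;2;1]
L+ [7;2;1]
R(0,3)∈J1 [7;3;1]
L+ [8;3;1]
R(2,4)∈J1 [8;4;1]
R(3,6)∈J1 [8;5;1]
PS(3,7)∈J2 [8;5;2]
L+ [9;5;2]
P(8,3)∈J1 [9;6;2]
L+ [10;6;2]
PS(3,9)∈J2 [10;6;3]
mobility = 27 − 12 − 3 = 12

M = 12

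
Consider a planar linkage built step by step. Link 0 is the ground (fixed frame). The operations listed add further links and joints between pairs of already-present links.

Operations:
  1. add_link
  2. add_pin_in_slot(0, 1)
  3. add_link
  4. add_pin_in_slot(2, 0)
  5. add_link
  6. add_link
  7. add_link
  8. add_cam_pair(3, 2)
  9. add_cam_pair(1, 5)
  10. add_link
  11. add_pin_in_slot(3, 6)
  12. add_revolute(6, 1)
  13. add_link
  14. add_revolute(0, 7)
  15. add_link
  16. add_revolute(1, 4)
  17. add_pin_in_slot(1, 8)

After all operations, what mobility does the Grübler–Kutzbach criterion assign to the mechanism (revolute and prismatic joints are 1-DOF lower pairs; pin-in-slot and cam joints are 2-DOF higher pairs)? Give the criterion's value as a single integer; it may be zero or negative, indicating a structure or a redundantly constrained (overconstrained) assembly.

ground; <1,0,0>
#1 <2,0,0>
PS:0↔1 J2 <2,0,1>
#2 <3,0,1>
PS:2↔0 J2 <3,0,2>
#3 <4,0,2>
#4 <5,0,2>
#5 <6,0,2>
C:3↔2 J2 <6,0,3>
C:1↔5 J2 <6,0,4>
#6 <7,0,4>
PS:3↔6 J2 <7,0,5>
R:6↔1 J1 <7,1,5>
#7 <8,1,5>
R:0↔7 J1 <8,2,5>
#8 <9,2,5>
R:1↔4 J1 <9,3,5>
PS:1↔8 J2 <9,3,6>
3×8 − 2×3 − 1×6 = 12

M = 12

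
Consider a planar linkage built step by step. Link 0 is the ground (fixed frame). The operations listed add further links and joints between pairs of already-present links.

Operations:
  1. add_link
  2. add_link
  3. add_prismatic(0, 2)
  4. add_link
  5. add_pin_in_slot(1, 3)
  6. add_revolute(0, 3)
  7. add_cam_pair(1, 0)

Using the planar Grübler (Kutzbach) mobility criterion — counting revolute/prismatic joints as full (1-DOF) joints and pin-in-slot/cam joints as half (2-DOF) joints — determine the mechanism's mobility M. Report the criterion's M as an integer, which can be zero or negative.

[1;0;0] (link 0 is ground)
L+ [2;0;0]
L+ [3;0;0]
P(0,2)∈J1 [3;1;0]
L+ [4;1;0]
PS(1,3)∈J2 [4;1;1]
R(0,3)∈J1 [4;2;1]
C(1,0)∈J2 [4;2;2]
mobility = 9 − 4 − 2 = 3

M = 3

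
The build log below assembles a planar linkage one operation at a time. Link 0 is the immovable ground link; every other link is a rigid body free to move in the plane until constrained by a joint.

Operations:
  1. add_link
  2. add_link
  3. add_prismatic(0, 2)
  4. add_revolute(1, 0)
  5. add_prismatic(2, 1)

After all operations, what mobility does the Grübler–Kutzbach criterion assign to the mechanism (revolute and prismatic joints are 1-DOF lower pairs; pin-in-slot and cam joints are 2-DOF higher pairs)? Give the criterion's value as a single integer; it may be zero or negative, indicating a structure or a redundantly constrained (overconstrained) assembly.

M = 0

[1;0;0] (link 0 is ground)
L+ [2;0;0]
L+ [3;0;0]
P(0,2)∈J1 [3;1;0]
R(1,0)∈J1 [3;2;0]
P(2,1)∈J1 [3;3;0]
mobility = 6 − 6 − 0 = 0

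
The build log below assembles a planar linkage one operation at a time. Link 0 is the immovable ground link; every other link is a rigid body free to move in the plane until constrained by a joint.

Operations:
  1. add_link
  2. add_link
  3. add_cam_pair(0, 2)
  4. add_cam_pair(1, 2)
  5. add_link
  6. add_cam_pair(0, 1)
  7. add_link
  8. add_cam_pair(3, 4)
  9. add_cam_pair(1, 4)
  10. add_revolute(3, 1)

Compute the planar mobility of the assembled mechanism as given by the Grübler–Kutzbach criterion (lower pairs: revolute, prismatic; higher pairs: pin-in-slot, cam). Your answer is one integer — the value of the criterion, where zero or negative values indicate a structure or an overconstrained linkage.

M = 5

ground; <1,0,0>
#1 <2,0,0>
#2 <3,0,0>
C:0↔2 J2 <3,0,1>
C:1↔2 J2 <3,0,2>
#3 <4,0,2>
C:0↔1 J2 <4,0,3>
#4 <5,0,3>
C:3↔4 J2 <5,0,4>
C:1↔4 J2 <5,0,5>
R:3↔1 J1 <5,1,5>
3×4 − 2×1 − 1×5 = 5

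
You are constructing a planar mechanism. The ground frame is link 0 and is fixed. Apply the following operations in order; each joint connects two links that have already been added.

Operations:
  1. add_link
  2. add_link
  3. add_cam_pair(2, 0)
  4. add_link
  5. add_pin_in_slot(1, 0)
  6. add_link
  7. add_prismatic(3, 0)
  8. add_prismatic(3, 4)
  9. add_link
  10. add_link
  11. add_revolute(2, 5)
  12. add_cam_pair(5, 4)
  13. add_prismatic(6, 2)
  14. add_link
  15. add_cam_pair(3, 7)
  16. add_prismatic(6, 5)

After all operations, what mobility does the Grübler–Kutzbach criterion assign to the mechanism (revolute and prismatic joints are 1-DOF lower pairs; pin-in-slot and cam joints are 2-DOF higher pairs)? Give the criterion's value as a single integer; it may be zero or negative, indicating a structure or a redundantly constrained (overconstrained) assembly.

[1;0;0] (link 0 is ground)
L+ [2;0;0]
L+ [3;0;0]
C(2,0)∈J2 [3;0;1]
L+ [4;0;1]
PS(1,0)∈J2 [4;0;2]
L+ [5;0;2]
P(3,0)∈J1 [5;1;2]
P(3,4)∈J1 [5;2;2]
L+ [6;2;2]
L+ [7;2;2]
R(2,5)∈J1 [7;3;2]
C(5,4)∈J2 [7;3;3]
P(6,2)∈J1 [7;4;3]
L+ [8;4;3]
C(3,7)∈J2 [8;4;4]
P(6,5)∈J1 [8;5;4]
mobility = 21 − 10 − 4 = 7

M = 7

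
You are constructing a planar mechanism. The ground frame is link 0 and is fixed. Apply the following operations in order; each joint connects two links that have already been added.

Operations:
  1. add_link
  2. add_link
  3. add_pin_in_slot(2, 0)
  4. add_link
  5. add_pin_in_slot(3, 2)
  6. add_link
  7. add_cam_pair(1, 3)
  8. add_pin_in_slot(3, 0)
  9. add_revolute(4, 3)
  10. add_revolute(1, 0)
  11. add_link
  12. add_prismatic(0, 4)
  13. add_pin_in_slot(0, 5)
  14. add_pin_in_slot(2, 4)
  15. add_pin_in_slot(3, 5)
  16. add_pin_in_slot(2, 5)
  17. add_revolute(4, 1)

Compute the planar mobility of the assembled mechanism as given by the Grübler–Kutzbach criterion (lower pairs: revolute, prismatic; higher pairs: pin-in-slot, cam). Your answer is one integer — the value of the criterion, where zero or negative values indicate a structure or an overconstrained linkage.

[1;0;0] (link 0 is ground)
L+ [2;0;0]
L+ [3;0;0]
PS(2,0)∈J2 [3;0;1]
L+ [4;0;1]
PS(3,2)∈J2 [4;0;2]
L+ [5;0;2]
C(1,3)∈J2 [5;0;3]
PS(3,0)∈J2 [5;0;4]
R(4,3)∈J1 [5;1;4]
R(1,0)∈J1 [5;2;4]
L+ [6;2;4]
P(0,4)∈J1 [6;3;4]
PS(0,5)∈J2 [6;3;5]
PS(2,4)∈J2 [6;3;6]
PS(3,5)∈J2 [6;3;7]
PS(2,5)∈J2 [6;3;8]
R(4,1)∈J1 [6;4;8]
mobility = 15 − 8 − 8 = -1

M = -1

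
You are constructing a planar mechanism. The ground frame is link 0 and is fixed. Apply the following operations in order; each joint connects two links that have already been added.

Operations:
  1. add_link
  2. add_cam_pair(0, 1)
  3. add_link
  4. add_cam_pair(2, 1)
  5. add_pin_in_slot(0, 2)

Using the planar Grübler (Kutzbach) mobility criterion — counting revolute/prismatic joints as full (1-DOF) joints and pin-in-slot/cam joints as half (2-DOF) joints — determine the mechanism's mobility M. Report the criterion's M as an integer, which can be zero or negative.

L=1 J1=0 J2=0
add link → L=2 J1=0 J2=0
C@0,1 dof=2 J2 → L=2 J1=0 J2=1
add link → L=3 J1=0 J2=1
C@2,1 dof=2 J2 → L=3 J1=0 J2=2
PS@0,2 dof=2 J2 → L=3 J1=0 J2=3
M=3(L−1)−2J1−J2=3·2−2·0−3=3

M = 3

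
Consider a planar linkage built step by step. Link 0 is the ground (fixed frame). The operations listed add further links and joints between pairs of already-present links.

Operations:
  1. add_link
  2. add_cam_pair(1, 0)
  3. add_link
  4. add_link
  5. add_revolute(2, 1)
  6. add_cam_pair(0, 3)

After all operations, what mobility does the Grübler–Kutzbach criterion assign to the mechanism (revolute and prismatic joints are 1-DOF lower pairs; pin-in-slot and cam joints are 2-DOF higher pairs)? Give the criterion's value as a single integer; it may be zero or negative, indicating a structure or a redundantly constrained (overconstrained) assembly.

[1;0;0] (link 0 is ground)
L+ [2;0;0]
C(1,0)∈J2 [2;0;1]
L+ [3;0;1]
L+ [4;0;1]
R(2,1)∈J1 [4;1;1]
C(0,3)∈J2 [4;1;2]
mobility = 9 − 2 − 2 = 5

M = 5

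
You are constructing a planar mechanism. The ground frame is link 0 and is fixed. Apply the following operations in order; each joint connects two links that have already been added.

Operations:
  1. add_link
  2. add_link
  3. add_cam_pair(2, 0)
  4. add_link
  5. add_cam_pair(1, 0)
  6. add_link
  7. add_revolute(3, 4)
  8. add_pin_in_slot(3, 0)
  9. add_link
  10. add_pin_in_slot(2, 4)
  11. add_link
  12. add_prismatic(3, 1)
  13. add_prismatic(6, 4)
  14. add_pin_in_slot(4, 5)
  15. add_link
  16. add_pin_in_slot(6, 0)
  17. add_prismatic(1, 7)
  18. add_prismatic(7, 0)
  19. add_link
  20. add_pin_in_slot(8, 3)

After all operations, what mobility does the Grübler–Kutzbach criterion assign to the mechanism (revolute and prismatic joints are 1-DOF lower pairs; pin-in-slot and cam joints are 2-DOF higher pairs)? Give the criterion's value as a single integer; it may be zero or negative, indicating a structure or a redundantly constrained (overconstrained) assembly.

M = 7

[1;0;0] (link 0 is ground)
L+ [2;0;0]
L+ [3;0;0]
C(2,0)∈J2 [3;0;1]
L+ [4;0;1]
C(1,0)∈J2 [4;0;2]
L+ [5;0;2]
R(3,4)∈J1 [5;1;2]
PS(3,0)∈J2 [5;1;3]
L+ [6;1;3]
PS(2,4)∈J2 [6;1;4]
L+ [7;1;4]
P(3,1)∈J1 [7;2;4]
P(6,4)∈J1 [7;3;4]
PS(4,5)∈J2 [7;3;5]
L+ [8;3;5]
PS(6,0)∈J2 [8;3;6]
P(1,7)∈J1 [8;4;6]
P(7,0)∈J1 [8;5;6]
L+ [9;5;6]
PS(8,3)∈J2 [9;5;7]
mobility = 24 − 10 − 7 = 7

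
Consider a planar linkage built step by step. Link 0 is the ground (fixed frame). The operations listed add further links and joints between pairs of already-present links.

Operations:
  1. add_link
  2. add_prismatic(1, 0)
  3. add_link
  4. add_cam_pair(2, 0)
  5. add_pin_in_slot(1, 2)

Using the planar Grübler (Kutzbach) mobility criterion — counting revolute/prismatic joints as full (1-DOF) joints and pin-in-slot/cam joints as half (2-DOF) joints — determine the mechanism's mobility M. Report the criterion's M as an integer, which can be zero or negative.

link 0 = ground. State L|J1|J2 = 1|0|0
+link1  2|0|0
P(1,0) f=1→J1  2|1|0
+link2  3|1|0
C(2,0) f=2→J2  3|1|1
PS(1,2) f=2→J2  3|1|2
M = 3(3−1)−2·1−2 = 6−2−2 = 2

M = 2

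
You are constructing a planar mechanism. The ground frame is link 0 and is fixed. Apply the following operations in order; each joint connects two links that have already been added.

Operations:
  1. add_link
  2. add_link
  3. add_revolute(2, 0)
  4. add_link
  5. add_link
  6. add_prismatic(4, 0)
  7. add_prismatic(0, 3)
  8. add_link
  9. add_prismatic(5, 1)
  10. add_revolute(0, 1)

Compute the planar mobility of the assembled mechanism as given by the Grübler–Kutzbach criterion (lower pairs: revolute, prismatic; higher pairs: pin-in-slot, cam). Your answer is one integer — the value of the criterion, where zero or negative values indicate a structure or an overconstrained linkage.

ground; <1,0,0>
#1 <2,0,0>
#2 <3,0,0>
R:2↔0 J1 <3,1,0>
#3 <4,1,0>
#4 <5,1,0>
P:4↔0 J1 <5,2,0>
P:0↔3 J1 <5,3,0>
#5 <6,3,0>
P:5↔1 J1 <6,4,0>
R:0↔1 J1 <6,5,0>
3×5 − 2×5 − 1×0 = 5

M = 5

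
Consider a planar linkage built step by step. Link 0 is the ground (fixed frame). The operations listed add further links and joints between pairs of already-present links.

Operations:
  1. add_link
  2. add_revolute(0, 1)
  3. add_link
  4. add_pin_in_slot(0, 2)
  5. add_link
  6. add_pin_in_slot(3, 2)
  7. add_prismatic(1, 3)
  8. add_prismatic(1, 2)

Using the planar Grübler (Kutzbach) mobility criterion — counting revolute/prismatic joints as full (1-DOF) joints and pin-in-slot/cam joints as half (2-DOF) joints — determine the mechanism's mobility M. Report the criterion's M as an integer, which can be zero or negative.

(L,J1,J2)=(1,0,0); link0 fixed
link1: (2,0,0)
R 0-1 [J1]: (2,1,0)
link2: (3,1,0)
PS 0-2 [J2]: (3,1,1)
link3: (4,1,1)
PS 3-2 [J2]: (4,1,2)
P 1-3 [J1]: (4,2,2)
P 1-2 [J1]: (4,3,2)
Grübler: 3·3 − 2·3 − 2 = 1

M = 1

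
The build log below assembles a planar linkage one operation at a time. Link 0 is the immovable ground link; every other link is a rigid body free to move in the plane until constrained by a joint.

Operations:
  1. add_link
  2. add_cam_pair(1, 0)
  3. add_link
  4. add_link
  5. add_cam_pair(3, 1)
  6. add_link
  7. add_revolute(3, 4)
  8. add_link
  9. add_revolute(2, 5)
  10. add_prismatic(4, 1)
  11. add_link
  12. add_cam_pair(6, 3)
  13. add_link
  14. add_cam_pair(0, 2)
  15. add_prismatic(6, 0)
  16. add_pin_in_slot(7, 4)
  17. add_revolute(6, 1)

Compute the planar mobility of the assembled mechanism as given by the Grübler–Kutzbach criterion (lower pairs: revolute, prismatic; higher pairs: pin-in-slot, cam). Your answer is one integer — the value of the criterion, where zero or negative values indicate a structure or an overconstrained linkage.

M = 6

link 0 = ground. State L|J1|J2 = 1|0|0
+link1  2|0|0
C(1,0) f=2→J2  2|0|1
+link2  3|0|1
+link3  4|0|1
C(3,1) f=2→J2  4|0|2
+link4  5|0|2
R(3,4) f=1→J1  5|1|2
+link5  6|1|2
R(2,5) f=1→J1  6|2|2
P(4,1) f=1→J1  6|3|2
+link6  7|3|2
C(6,3) f=2→J2  7|3|3
+link7  8|3|3
C(0,2) f=2→J2  8|3|4
P(6,0) f=1→J1  8|4|4
PS(7,4) f=2→J2  8|4|5
R(6,1) f=1→J1  8|5|5
M = 3(8−1)−2·5−5 = 21−10−5 = 6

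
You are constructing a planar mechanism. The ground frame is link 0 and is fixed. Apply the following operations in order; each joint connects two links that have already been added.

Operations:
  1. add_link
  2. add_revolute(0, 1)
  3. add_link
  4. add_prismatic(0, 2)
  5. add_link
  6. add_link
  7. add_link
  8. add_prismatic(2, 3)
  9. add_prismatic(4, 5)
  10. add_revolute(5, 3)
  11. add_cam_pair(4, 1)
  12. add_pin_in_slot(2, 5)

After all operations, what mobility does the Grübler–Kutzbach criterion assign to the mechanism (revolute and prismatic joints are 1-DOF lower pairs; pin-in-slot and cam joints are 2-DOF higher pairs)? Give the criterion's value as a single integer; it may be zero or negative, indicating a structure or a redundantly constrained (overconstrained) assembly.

ground; <1,0,0>
#1 <2,0,0>
R:0↔1 J1 <2,1,0>
#2 <3,1,0>
P:0↔2 J1 <3,2,0>
#3 <4,2,0>
#4 <5,2,0>
#5 <6,2,0>
P:2↔3 J1 <6,3,0>
P:4↔5 J1 <6,4,0>
R:5↔3 J1 <6,5,0>
C:4↔1 J2 <6,5,1>
PS:2↔5 J2 <6,5,2>
3×5 − 2×5 − 1×2 = 3

M = 3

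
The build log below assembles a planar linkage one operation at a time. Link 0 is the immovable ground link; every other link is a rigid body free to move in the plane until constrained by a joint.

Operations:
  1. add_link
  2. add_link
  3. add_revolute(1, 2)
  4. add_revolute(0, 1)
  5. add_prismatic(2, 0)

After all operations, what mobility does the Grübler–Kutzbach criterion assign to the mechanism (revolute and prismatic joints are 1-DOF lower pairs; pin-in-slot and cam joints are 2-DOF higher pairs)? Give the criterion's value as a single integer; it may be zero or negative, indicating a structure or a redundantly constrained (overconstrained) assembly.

link 0 = ground. State L|J1|J2 = 1|0|0
+link1  2|0|0
+link2  3|0|0
R(1,2) f=1→J1  3|1|0
R(0,1) f=1→J1  3|2|0
P(2,0) f=1→J1  3|3|0
M = 3(3−1)−2·3−0 = 6−6−0 = 0

M = 0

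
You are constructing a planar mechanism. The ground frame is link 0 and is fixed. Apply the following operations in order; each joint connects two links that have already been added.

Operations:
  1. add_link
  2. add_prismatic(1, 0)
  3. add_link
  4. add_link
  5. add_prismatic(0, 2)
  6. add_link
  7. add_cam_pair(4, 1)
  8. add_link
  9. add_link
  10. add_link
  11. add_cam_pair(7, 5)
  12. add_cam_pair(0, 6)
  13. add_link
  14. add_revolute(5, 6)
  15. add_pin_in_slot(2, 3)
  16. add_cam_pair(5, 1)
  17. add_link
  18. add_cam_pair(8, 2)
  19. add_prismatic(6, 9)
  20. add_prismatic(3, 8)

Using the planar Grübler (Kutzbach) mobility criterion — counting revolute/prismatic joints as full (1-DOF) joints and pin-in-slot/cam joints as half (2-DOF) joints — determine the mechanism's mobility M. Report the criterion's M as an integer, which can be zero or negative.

M = 11

[1;0;0] (link 0 is ground)
L+ [2;0;0]
P(1,0)∈J1 [2;1;0]
L+ [3;1;0]
L+ [4;1;0]
P(0,2)∈J1 [4;2;0]
L+ [5;2;0]
C(4,1)∈J2 [5;2;1]
L+ [6;2;1]
L+ [7;2;1]
L+ [8;2;1]
C(7,5)∈J2 [8;2;2]
C(0,6)∈J2 [8;2;3]
L+ [9;2;3]
R(5,6)∈J1 [9;3;3]
PS(2,3)∈J2 [9;3;4]
C(5,1)∈J2 [9;3;5]
L+ [10;3;5]
C(8,2)∈J2 [10;3;6]
P(6,9)∈J1 [10;4;6]
P(3,8)∈J1 [10;5;6]
mobility = 27 − 10 − 6 = 11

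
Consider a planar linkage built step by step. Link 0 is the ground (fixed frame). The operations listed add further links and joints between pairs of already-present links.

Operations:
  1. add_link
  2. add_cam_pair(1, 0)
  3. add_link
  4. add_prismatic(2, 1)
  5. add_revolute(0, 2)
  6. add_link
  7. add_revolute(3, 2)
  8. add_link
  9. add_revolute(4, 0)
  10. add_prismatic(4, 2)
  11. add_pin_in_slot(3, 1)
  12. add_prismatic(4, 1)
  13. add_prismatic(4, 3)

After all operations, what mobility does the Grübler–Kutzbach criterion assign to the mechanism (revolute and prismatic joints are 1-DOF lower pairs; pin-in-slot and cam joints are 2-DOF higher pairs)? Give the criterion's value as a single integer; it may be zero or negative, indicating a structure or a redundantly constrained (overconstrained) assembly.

M = -4

[1;0;0] (link 0 is ground)
L+ [2;0;0]
C(1,0)∈J2 [2;0;1]
L+ [3;0;1]
P(2,1)∈J1 [3;1;1]
R(0,2)∈J1 [3;2;1]
L+ [4;2;1]
R(3,2)∈J1 [4;3;1]
L+ [5;3;1]
R(4,0)∈J1 [5;4;1]
P(4,2)∈J1 [5;5;1]
PS(3,1)∈J2 [5;5;2]
P(4,1)∈J1 [5;6;2]
P(4,3)∈J1 [5;7;2]
mobility = 12 − 14 − 2 = -4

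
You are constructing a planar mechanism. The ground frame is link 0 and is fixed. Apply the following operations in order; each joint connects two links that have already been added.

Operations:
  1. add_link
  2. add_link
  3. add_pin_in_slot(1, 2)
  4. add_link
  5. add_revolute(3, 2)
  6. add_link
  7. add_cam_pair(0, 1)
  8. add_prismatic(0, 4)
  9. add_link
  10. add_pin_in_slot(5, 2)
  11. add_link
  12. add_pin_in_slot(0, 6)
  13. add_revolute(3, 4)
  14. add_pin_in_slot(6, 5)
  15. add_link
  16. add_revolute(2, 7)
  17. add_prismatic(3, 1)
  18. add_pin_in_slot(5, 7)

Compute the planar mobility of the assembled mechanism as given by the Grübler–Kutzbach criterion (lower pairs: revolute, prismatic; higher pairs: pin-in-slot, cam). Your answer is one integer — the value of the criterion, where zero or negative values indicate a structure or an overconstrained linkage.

M = 5

[1;0;0] (link 0 is ground)
L+ [2;0;0]
L+ [3;0;0]
PS(1,2)∈J2 [3;0;1]
L+ [4;0;1]
R(3,2)∈J1 [4;1;1]
L+ [5;1;1]
C(0,1)∈J2 [5;1;2]
P(0,4)∈J1 [5;2;2]
L+ [6;2;2]
PS(5,2)∈J2 [6;2;3]
L+ [7;2;3]
PS(0,6)∈J2 [7;2;4]
R(3,4)∈J1 [7;3;4]
PS(6,5)∈J2 [7;3;5]
L+ [8;3;5]
R(2,7)∈J1 [8;4;5]
P(3,1)∈J1 [8;5;5]
PS(5,7)∈J2 [8;5;6]
mobility = 21 − 10 − 6 = 5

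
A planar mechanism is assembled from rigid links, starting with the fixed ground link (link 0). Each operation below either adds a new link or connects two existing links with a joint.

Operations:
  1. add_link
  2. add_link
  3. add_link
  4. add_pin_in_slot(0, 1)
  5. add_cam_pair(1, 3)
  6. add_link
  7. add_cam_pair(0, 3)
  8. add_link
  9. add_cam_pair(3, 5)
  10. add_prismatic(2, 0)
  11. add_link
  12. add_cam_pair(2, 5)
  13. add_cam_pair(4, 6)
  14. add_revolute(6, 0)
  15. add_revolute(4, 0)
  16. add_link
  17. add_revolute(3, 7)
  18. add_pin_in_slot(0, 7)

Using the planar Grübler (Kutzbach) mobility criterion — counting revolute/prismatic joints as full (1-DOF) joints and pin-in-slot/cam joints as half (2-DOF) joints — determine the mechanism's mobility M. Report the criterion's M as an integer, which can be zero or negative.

[1;0;0] (link 0 is ground)
L+ [2;0;0]
L+ [3;0;0]
L+ [4;0;0]
PS(0,1)∈J2 [4;0;1]
C(1,3)∈J2 [4;0;2]
L+ [5;0;2]
C(0,3)∈J2 [5;0;3]
L+ [6;0;3]
C(3,5)∈J2 [6;0;4]
P(2,0)∈J1 [6;1;4]
L+ [7;1;4]
C(2,5)∈J2 [7;1;5]
C(4,6)∈J2 [7;1;6]
R(6,0)∈J1 [7;2;6]
R(4,0)∈J1 [7;3;6]
L+ [8;3;6]
R(3,7)∈J1 [8;4;6]
PS(0,7)∈J2 [8;4;7]
mobility = 21 − 8 − 7 = 6

M = 6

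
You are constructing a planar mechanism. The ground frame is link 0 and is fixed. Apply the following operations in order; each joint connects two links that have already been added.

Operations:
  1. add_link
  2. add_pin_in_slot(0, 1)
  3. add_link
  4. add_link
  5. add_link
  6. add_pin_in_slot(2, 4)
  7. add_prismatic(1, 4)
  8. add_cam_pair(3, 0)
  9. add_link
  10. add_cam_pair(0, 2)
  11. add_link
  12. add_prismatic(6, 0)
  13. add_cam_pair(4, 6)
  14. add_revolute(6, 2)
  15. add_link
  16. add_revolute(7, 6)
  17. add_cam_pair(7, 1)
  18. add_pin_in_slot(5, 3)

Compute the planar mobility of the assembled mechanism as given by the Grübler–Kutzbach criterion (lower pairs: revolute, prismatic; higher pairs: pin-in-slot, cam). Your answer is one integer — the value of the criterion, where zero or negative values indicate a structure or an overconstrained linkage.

(L,J1,J2)=(1,0,0); link0 fixed
link1: (2,0,0)
PS 0-1 [J2]: (2,0,1)
link2: (3,0,1)
link3: (4,0,1)
link4: (5,0,1)
PS 2-4 [J2]: (5,0,2)
P 1-4 [J1]: (5,1,2)
C 3-0 [J2]: (5,1,3)
link5: (6,1,3)
C 0-2 [J2]: (6,1,4)
link6: (7,1,4)
P 6-0 [J1]: (7,2,4)
C 4-6 [J2]: (7,2,5)
R 6-2 [J1]: (7,3,5)
link7: (8,3,5)
R 7-6 [J1]: (8,4,5)
C 7-1 [J2]: (8,4,6)
PS 5-3 [J2]: (8,4,7)
Grübler: 3·7 − 2·4 − 7 = 6

M = 6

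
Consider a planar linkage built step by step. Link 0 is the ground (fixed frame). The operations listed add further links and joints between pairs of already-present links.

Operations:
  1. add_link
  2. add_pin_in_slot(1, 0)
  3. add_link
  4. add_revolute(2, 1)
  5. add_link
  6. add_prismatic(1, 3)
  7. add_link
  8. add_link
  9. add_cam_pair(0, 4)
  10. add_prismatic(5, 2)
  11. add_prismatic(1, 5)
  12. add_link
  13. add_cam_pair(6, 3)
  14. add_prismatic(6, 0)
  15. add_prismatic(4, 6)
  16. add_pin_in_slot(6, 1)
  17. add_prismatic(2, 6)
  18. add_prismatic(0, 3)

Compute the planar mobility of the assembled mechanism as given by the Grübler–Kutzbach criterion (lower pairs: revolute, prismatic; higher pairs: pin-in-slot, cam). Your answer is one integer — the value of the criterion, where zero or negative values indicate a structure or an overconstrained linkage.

M = -2

[1;0;0] (link 0 is ground)
L+ [2;0;0]
PS(1,0)∈J2 [2;0;1]
L+ [3;0;1]
R(2,1)∈J1 [3;1;1]
L+ [4;1;1]
P(1,3)∈J1 [4;2;1]
L+ [5;2;1]
L+ [6;2;1]
C(0,4)∈J2 [6;2;2]
P(5,2)∈J1 [6;3;2]
P(1,5)∈J1 [6;4;2]
L+ [7;4;2]
C(6,3)∈J2 [7;4;3]
P(6,0)∈J1 [7;5;3]
P(4,6)∈J1 [7;6;3]
PS(6,1)∈J2 [7;6;4]
P(2,6)∈J1 [7;7;4]
P(0,3)∈J1 [7;8;4]
mobility = 18 − 16 − 4 = -2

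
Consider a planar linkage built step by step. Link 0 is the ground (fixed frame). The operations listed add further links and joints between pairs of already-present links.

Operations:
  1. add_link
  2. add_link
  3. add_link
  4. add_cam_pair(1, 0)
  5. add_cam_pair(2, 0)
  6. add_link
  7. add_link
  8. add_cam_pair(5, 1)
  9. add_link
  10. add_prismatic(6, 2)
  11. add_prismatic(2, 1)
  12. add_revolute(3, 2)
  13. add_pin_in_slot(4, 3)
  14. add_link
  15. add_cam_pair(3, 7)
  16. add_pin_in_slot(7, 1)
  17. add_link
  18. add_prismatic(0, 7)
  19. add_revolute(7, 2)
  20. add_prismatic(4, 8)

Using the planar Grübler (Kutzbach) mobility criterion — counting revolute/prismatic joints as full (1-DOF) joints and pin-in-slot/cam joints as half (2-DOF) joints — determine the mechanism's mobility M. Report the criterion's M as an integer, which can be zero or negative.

M = 6

link 0 = ground. State L|J1|J2 = 1|0|0
+link1  2|0|0
+link2  3|0|0
+link3  4|0|0
C(1,0) f=2→J2  4|0|1
C(2,0) f=2→J2  4|0|2
+link4  5|0|2
+link5  6|0|2
C(5,1) f=2→J2  6|0|3
+link6  7|0|3
P(6,2) f=1→J1  7|1|3
P(2,1) f=1→J1  7|2|3
R(3,2) f=1→J1  7|3|3
PS(4,3) f=2→J2  7|3|4
+link7  8|3|4
C(3,7) f=2→J2  8|3|5
PS(7,1) f=2→J2  8|3|6
+link8  9|3|6
P(0,7) f=1→J1  9|4|6
R(7,2) f=1→J1  9|5|6
P(4,8) f=1→J1  9|6|6
M = 3(9−1)−2·6−6 = 24−12−6 = 6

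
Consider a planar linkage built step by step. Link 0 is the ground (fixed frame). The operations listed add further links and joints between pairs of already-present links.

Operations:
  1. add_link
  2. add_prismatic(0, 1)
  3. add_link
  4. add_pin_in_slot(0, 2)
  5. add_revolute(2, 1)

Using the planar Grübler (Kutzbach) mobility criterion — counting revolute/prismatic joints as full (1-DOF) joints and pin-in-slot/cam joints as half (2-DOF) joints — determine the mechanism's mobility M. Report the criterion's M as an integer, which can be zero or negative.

link 0 = ground. State L|J1|J2 = 1|0|0
+link1  2|0|0
P(0,1) f=1→J1  2|1|0
+link2  3|1|0
PS(0,2) f=2→J2  3|1|1
R(2,1) f=1→J1  3|2|1
M = 3(3−1)−2·2−1 = 6−4−1 = 1

M = 1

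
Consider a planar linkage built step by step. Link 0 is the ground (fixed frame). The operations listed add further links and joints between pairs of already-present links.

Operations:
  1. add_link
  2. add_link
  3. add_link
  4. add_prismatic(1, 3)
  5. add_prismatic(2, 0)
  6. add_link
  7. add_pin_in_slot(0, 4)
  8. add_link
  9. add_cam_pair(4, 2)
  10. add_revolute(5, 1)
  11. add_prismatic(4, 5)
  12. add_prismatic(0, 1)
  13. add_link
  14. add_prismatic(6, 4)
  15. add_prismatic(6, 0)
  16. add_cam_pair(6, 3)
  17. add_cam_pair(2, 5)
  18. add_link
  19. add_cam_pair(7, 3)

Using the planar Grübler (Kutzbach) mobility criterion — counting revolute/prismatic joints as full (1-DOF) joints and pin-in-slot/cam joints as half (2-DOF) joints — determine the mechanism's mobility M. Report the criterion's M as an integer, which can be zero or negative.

M = 2

ground; <1,0,0>
#1 <2,0,0>
#2 <3,0,0>
#3 <4,0,0>
P:1↔3 J1 <4,1,0>
P:2↔0 J1 <4,2,0>
#4 <5,2,0>
PS:0↔4 J2 <5,2,1>
#5 <6,2,1>
C:4↔2 J2 <6,2,2>
R:5↔1 J1 <6,3,2>
P:4↔5 J1 <6,4,2>
P:0↔1 J1 <6,5,2>
#6 <7,5,2>
P:6↔4 J1 <7,6,2>
P:6↔0 J1 <7,7,2>
C:6↔3 J2 <7,7,3>
C:2↔5 J2 <7,7,4>
#7 <8,7,4>
C:7↔3 J2 <8,7,5>
3×7 − 2×7 − 1×5 = 2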